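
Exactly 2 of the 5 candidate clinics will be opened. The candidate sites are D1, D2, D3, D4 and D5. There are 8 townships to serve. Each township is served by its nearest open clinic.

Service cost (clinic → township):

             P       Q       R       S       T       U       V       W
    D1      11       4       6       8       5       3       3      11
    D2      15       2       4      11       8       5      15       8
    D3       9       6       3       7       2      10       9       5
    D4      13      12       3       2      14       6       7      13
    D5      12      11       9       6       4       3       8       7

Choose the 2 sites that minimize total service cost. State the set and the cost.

With exactly 2 open, each township uses its cheapest among the chosen.
{D1, D3}: P→D3 9, Q→D1 4, R→D3 3, S→D3 7, T→D3 2, U→D1 3, V→D1 3, W→D3 5. Service cost 36.
{D3, D4}: service cost 40
{D1, D4}: service cost 42
Among all 10 size-2 choices, {D1, D3} is lowest.

Choose D1 and D3; total service cost 36.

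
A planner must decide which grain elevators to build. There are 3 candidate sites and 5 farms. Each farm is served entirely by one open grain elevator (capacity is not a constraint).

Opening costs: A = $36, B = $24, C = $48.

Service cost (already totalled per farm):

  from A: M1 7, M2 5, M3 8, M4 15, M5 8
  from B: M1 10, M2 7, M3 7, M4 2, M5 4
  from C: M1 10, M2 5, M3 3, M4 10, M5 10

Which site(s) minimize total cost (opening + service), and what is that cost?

For any fixed open set, each farm goes to its cheapest open site; total = fixed + service.
{B}: M1→B 10, M2→B 7, M3→B 7, M4→B 2, M5→B 4. Service 30; fixed 24; total 54.
{A}: service 43 + fixed 36 = 79
{A, B}: service 25 + fixed 60 = 85
{A, B, C}: service 21 + fixed 108 = 129
No other subset beats 54.

Open B only; minimum total cost 54.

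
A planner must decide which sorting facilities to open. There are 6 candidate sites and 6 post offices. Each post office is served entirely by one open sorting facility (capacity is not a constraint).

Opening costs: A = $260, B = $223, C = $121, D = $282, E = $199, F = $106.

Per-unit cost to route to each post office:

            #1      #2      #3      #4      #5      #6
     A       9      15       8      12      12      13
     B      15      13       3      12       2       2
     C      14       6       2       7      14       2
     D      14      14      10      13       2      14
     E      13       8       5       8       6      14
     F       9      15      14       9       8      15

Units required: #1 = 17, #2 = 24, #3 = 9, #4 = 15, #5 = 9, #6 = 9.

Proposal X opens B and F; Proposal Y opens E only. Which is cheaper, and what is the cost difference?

Proposal Y is cheaper by 35.

Proposal X: {B, F}: #1→F 9·17=153, #2→B 13·24=312, #3→B 3·9=27, #4→F 9·15=135, #5→B 2·9=18, #6→B 2·9=18. Service 663; fixed 329; total 992.
Proposal Y: {E}: #1→E 13·17=221, #2→E 8·24=192, #3→E 5·9=45, #4→E 8·15=120, #5→E 6·9=54, #6→E 14·9=126. Service 758; fixed 199; total 957.
Difference: |992 − 957| = 35.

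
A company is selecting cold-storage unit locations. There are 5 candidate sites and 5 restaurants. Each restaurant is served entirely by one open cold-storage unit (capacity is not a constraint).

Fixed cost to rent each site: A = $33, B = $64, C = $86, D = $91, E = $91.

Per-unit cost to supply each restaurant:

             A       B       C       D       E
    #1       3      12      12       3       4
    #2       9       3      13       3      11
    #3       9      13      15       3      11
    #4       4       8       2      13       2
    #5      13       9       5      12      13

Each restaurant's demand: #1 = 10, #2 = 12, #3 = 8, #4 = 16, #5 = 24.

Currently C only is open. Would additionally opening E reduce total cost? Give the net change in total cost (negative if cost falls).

Yes — net change −45 (cost falls by 45).

Current service cost with {C}: 548.
Adding E: each restaurant re-picks its cheapest; new service cost 412, saving 136.
Extra fixed cost: 91. Net change = 91 − 136 = -45.
(Totals: 634 → 589.)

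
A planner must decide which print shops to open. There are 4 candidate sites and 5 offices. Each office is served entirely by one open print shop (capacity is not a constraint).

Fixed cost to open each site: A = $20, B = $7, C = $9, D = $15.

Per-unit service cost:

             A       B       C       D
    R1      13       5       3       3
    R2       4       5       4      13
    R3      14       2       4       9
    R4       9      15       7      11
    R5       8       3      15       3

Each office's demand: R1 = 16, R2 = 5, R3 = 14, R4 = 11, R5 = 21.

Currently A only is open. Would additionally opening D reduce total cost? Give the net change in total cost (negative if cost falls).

Current service cost with {A}: 691.
Adding D: each office re-picks its cheapest; new service cost 356, saving 335.
Extra fixed cost: 15. Net change = 15 − 335 = -320.
(Totals: 711 → 391.)

Yes — net change −320 (cost falls by 320).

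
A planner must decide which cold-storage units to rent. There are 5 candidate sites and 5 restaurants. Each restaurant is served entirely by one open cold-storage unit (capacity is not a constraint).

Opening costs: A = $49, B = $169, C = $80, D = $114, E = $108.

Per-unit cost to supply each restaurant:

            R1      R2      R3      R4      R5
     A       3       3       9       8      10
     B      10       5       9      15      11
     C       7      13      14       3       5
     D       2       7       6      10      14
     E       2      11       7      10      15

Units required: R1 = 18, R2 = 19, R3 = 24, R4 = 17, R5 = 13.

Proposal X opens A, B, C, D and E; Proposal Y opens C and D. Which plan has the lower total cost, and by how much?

Proposal X: {A, B, C, D, E}: R1→D 2·18=36, R2→A 3·19=57, R3→D 6·24=144, R4→C 3·17=51, R5→C 5·13=65. Service 353; fixed 520; total 873.
Proposal Y: {C, D}: R1→D 2·18=36, R2→D 7·19=133, R3→D 6·24=144, R4→C 3·17=51, R5→C 5·13=65. Service 429; fixed 194; total 623.
Difference: |873 − 623| = 250.

Proposal Y is cheaper by 250.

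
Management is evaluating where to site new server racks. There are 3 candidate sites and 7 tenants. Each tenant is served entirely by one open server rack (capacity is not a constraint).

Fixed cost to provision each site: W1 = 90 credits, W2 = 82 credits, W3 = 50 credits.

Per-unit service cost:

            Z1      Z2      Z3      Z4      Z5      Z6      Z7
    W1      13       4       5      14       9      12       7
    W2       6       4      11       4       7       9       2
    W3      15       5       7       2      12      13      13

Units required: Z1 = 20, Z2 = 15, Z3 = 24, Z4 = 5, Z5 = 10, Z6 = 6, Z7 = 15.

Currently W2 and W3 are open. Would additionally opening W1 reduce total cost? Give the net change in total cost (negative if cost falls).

Current service cost with {W2, W3}: 512.
Adding W1: each tenant re-picks its cheapest; new service cost 464, saving 48.
Extra fixed cost: 90. Net change = 90 − 48 = 42.
(Totals: 644 → 686.)

No — net change +42 (cost rises by 42).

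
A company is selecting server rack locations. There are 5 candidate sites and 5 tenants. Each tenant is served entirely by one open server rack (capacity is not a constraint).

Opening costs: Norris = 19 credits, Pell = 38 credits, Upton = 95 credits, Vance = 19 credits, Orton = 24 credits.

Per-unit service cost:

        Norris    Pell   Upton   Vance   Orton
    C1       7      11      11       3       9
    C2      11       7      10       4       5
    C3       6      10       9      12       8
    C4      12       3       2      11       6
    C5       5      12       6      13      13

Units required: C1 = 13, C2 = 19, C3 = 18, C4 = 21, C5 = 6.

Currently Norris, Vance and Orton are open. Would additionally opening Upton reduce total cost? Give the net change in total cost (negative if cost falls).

No — net change +11 (cost rises by 11).

Current service cost with {Norris, Vance, Orton}: 379.
Adding Upton: each tenant re-picks its cheapest; new service cost 295, saving 84.
Extra fixed cost: 95. Net change = 95 − 84 = 11.
(Totals: 441 → 452.)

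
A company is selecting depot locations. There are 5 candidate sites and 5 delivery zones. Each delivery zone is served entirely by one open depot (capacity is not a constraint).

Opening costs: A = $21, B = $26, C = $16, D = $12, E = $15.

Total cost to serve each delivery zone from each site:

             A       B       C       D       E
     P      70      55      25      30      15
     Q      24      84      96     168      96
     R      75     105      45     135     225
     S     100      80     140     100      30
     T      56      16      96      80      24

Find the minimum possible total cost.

Minimum total cost: 190

For any fixed open set, each delivery zone goes to its cheapest open site; total = fixed + service.
{A, C, E}: P→E 15, Q→A 24, R→C 45, S→E 30, T→E 24. Service 138; fixed 52; total 190.
{A, C, D, E}: P→E 15, Q→A 24, R→C 45, S→E 30, T→E 24. Service 138; fixed 64; total 202.
{A, E}: service 168 + fixed 36 = 204
{A, B, C, D, E}: service 130 + fixed 90 = 220
No other subset beats 190.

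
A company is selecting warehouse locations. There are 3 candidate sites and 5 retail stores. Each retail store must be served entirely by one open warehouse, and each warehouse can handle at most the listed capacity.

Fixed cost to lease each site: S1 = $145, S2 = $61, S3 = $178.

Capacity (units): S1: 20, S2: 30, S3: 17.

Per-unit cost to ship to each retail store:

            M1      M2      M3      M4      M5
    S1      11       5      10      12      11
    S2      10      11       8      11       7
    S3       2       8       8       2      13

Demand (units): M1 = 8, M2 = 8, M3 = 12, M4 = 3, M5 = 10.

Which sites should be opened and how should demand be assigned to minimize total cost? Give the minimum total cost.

Minimum total cost: 515

Open {S2, S3}: M1→S3 2·8=16, M2→S2 11·8=88, M3→S2 8·12=96, M4→S3 2·3=6, M5→S2 7·10=70.
Loads: S2 carries 30/30, S3 carries 11/17. Service 276; fixed 239; total 515.
Next best feasible plan costs 518.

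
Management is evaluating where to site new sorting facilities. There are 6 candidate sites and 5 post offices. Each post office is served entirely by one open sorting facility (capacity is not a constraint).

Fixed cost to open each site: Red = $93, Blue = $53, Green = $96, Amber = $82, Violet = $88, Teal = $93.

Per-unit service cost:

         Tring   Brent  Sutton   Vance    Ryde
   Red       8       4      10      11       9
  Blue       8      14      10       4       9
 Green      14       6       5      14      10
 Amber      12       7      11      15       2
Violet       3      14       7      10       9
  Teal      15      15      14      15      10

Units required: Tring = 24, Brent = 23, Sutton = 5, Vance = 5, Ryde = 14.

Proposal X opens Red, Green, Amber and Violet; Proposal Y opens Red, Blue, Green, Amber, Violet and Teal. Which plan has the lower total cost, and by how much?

Proposal X: {Red, Green, Amber, Violet}: Tring→Violet 3·24=72, Brent→Red 4·23=92, Sutton→Green 5·5=25, Vance→Violet 10·5=50, Ryde→Amber 2·14=28. Service 267; fixed 359; total 626.
Proposal Y: {Red, Blue, Green, Amber, Violet, Teal}: Tring→Violet 3·24=72, Brent→Red 4·23=92, Sutton→Green 5·5=25, Vance→Blue 4·5=20, Ryde→Amber 2·14=28. Service 237; fixed 505; total 742.
Difference: |626 − 742| = 116.

Proposal X is cheaper by 116.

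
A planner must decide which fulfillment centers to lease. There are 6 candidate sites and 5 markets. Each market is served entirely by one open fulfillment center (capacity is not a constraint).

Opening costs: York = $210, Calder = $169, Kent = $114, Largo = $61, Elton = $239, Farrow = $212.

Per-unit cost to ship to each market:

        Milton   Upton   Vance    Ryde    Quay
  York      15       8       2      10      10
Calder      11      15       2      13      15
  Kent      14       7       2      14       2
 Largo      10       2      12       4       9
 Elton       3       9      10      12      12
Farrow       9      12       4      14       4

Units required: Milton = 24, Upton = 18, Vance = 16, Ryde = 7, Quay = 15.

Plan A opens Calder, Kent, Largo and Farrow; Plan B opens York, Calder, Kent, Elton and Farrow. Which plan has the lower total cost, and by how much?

Plan A is cheaper by 376.

Plan A: {Calder, Kent, Largo, Farrow}: Milton→Farrow 9·24=216, Upton→Largo 2·18=36, Vance→Calder 2·16=32, Ryde→Largo 4·7=28, Quay→Kent 2·15=30. Service 342; fixed 556; total 898.
Plan B: {York, Calder, Kent, Elton, Farrow}: Milton→Elton 3·24=72, Upton→Kent 7·18=126, Vance→York 2·16=32, Ryde→York 10·7=70, Quay→Kent 2·15=30. Service 330; fixed 944; total 1274.
Difference: |898 − 1274| = 376.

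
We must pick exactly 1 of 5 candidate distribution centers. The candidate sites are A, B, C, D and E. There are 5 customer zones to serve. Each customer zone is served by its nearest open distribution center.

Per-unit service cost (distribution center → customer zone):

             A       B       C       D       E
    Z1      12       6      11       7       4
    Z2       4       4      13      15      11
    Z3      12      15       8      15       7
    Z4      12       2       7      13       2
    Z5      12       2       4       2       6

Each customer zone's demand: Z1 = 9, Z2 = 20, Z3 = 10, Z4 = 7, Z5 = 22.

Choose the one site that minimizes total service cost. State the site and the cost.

Choose B only; total service cost 342.

With exactly 1 open, each customer zone uses its cheapest among the chosen.
{B}: Z1→B 6·9=54, Z2→B 4·20=80, Z3→B 15·10=150, Z4→B 2·7=14, Z5→B 2·22=44. Service cost 342.
{E}: service cost 472
{C}: service cost 576
Among all 5 size-1 choices, {B} is lowest.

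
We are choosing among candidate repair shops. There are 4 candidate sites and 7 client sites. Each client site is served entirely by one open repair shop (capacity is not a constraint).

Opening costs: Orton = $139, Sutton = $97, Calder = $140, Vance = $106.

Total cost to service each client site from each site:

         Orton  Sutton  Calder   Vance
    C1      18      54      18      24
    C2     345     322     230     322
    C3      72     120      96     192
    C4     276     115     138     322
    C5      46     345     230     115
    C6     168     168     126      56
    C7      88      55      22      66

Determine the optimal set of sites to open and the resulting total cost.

Open Calder and Vance; minimum total cost 921.

For any fixed open set, each client site goes to its cheapest open site; total = fixed + service.
{Calder, Vance}: C1→Calder 18, C2→Calder 230, C3→Calder 96, C4→Calder 138, C5→Vance 115, C6→Vance 56, C7→Calder 22. Service 675; fixed 246; total 921.
{Orton, Calder}: service 652 + fixed 279 = 931
{Orton, Calder, Vance}: service 582 + fixed 385 = 967
{Orton, Sutton, Calder, Vance}: service 559 + fixed 482 = 1041
No other subset beats 921.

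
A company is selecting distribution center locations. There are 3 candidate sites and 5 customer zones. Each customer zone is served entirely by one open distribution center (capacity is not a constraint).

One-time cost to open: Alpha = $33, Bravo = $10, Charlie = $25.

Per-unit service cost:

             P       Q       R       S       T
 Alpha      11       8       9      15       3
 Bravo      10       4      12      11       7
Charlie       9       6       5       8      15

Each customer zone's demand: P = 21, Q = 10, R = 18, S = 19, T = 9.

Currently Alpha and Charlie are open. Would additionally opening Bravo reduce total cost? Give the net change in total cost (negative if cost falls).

Yes — net change −10 (cost falls by 10).

Current service cost with {Alpha, Charlie}: 518.
Adding Bravo: each customer zone re-picks its cheapest; new service cost 498, saving 20.
Extra fixed cost: 10. Net change = 10 − 20 = -10.
(Totals: 576 → 566.)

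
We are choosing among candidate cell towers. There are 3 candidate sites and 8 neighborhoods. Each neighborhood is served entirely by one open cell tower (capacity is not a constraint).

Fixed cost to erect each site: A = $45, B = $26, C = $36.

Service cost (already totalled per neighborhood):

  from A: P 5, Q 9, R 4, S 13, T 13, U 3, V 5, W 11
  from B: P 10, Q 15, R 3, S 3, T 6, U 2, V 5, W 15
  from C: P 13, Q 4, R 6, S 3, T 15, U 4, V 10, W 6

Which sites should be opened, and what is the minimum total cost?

Open B only; minimum total cost 85.

For any fixed open set, each neighborhood goes to its cheapest open site; total = fixed + service.
{B}: P→B 10, Q→B 15, R→B 3, S→B 3, T→B 6, U→B 2, V→B 5, W→B 15. Service 59; fixed 26; total 85.
{C}: P→C 13, Q→C 4, R→C 6, S→C 3, T→C 15, U→C 4, V→C 10, W→C 6. Service 61; fixed 36; total 97.
{B, C}: P→B 10, Q→C 4, R→B 3, S→B 3, T→B 6, U→B 2, V→B 5, W→C 6. Service 39; fixed 62; total 101.
{A, B, C}: P→A 5, Q→C 4, R→B 3, S→B 3, T→B 6, U→B 2, V→A 5, W→C 6. Service 34; fixed 107; total 141.
No other subset beats 85.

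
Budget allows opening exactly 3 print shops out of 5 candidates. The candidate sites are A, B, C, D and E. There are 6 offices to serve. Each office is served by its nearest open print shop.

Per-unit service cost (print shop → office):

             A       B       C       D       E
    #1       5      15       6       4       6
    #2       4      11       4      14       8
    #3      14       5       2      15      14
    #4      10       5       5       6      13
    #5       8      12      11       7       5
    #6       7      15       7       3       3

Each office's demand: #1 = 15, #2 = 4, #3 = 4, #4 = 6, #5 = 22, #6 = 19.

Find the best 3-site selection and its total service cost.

Choose C, D and E; total service cost 281.

With exactly 3 open, each office uses its cheapest among the chosen.
{C, D, E}: #1→D 4·15=60, #2→C 4·4=16, #3→C 2·4=8, #4→C 5·6=30, #5→E 5·22=110, #6→D 3·19=57. Service cost 281.
{A, C, E}: service cost 296
{A, B, E}: service cost 308
Among all 10 size-3 choices, {C, D, E} is lowest.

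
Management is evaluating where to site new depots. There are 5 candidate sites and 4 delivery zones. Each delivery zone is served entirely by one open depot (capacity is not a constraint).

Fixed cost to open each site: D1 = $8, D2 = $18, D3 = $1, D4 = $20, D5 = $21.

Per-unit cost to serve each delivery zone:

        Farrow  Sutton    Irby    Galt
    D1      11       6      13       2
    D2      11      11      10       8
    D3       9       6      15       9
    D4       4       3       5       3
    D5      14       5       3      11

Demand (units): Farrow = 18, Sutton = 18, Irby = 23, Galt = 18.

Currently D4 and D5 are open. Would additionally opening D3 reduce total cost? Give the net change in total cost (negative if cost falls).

No — net change +1 (cost rises by 1).

Current service cost with {D4, D5}: 249.
Adding D3: each delivery zone re-picks its cheapest; new service cost 249, saving 0.
Extra fixed cost: 1. Net change = 1 − 0 = 1.
(Totals: 290 → 291.)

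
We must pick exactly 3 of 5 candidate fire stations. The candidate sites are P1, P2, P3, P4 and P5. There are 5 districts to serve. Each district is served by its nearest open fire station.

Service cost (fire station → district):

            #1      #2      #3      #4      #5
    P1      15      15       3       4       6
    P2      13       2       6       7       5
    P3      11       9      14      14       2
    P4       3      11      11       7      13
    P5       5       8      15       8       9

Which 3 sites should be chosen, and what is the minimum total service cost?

Choose P1, P2 and P4; total service cost 17.

With exactly 3 open, each district uses its cheapest among the chosen.
{P1, P2, P4}: #1→P4 3, #2→P2 2, #3→P1 3, #4→P1 4, #5→P2 5. Service cost 17.
{P1, P2, P5}: service cost 19
{P2, P3, P4}: service cost 20
Among all 10 size-3 choices, {P1, P2, P4} is lowest.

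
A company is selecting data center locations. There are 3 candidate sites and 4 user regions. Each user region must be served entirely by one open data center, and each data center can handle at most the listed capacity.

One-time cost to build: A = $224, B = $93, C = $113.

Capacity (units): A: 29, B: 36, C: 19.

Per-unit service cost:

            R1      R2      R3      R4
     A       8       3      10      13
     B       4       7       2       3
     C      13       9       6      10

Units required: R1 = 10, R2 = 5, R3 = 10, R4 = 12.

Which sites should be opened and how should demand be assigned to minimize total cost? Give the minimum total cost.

Minimum total cost: 347

Open {B, C}: R1→B 4·10=40, R2→C 9·5=45, R3→B 2·10=20, R4→B 3·12=36.
Loads: B carries 32/36, C carries 5/19. Service 141; fixed 206; total 347.
Next best feasible plan costs 377.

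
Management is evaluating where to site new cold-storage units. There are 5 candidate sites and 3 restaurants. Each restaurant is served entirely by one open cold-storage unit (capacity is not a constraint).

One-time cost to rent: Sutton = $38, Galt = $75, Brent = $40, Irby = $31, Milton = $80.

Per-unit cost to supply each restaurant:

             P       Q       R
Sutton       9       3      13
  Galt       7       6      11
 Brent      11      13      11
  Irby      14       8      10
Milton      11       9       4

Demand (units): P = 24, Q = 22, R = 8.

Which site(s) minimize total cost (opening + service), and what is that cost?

For any fixed open set, each restaurant goes to its cheapest open site; total = fixed + service.
{Sutton}: P→Sutton 9·24=216, Q→Sutton 3·22=66, R→Sutton 13·8=104. Service 386; fixed 38; total 424.
{Sutton, Irby}: service 362 + fixed 69 = 431
{Sutton, Milton}: P→Sutton 9·24=216, Q→Sutton 3·22=66, R→Milton 4·8=32. Service 314; fixed 118; total 432.
{Sutton, Galt, Brent, Irby, Milton}: service 266 + fixed 264 = 530
No other subset beats 424.

Open Sutton only; minimum total cost 424.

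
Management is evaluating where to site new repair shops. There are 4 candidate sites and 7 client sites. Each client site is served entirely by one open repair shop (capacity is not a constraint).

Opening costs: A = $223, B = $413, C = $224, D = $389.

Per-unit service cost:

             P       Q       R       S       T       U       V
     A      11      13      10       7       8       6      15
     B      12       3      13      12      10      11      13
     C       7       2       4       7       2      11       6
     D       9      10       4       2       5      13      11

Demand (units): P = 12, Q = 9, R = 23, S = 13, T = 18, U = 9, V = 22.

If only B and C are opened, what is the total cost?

Each client site is assigned to its cheapest site among the open ones.
{B, C}: P→C 7·12=84, Q→C 2·9=18, R→C 4·23=92, S→C 7·13=91, T→C 2·18=36, U→B 11·9=99, V→C 6·22=132. Service 552; fixed 637; total 1189.

Total cost: 1189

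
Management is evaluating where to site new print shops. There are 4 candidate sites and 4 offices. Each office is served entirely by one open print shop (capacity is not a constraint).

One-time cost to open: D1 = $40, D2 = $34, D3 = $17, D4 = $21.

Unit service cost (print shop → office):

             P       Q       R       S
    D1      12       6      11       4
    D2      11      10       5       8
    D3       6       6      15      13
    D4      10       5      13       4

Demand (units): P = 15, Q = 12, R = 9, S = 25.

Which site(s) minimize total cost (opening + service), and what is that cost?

For any fixed open set, each office goes to its cheapest open site; total = fixed + service.
{D2, D3, D4}: P→D3 6·15=90, Q→D4 5·12=60, R→D2 5·9=45, S→D4 4·25=100. Service 295; fixed 72; total 367.
{D1, D2, D3}: service 307 + fixed 91 = 398
{D3, D4}: service 367 + fixed 38 = 405
{D1, D2, D3, D4}: service 295 + fixed 112 = 407
No other subset beats 367.

Open D2, D3 and D4; minimum total cost 367.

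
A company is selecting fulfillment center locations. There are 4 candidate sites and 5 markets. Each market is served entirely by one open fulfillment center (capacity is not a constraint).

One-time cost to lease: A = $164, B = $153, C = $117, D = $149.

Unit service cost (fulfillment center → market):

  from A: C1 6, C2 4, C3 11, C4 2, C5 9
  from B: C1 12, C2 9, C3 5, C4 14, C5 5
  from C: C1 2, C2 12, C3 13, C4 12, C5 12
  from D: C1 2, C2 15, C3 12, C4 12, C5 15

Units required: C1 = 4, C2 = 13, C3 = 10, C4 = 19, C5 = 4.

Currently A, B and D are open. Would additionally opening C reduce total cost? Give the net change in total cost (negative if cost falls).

Current service cost with {A, B, D}: 168.
Adding C: each market re-picks its cheapest; new service cost 168, saving 0.
Extra fixed cost: 117. Net change = 117 − 0 = 117.
(Totals: 634 → 751.)

No — net change +117 (cost rises by 117).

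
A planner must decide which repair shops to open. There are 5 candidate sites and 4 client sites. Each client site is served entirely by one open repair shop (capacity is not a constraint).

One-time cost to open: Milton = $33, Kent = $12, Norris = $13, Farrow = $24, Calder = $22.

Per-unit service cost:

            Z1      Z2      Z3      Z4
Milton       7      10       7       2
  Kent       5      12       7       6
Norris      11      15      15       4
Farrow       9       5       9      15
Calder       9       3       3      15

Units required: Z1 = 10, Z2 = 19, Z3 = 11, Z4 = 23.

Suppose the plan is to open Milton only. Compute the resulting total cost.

Total cost: 416

Each client site is assigned to its cheapest site among the open ones.
{Milton}: Z1→Milton 7·10=70, Z2→Milton 10·19=190, Z3→Milton 7·11=77, Z4→Milton 2·23=46. Service 383; fixed 33; total 416.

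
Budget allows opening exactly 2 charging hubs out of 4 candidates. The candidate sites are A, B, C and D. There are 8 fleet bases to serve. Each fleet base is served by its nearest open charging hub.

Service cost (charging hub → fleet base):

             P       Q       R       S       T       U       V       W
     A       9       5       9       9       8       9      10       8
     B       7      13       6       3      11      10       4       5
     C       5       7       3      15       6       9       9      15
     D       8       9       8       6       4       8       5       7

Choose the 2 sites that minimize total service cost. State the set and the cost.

With exactly 2 open, each fleet base uses its cheapest among the chosen.
{B, C}: P→C 5, Q→C 7, R→C 3, S→B 3, T→C 6, U→C 9, V→B 4, W→B 5. Service cost 42.
{C, D}: service cost 45
{B, D}: service cost 46
Among all 6 size-2 choices, {B, C} is lowest.

Choose B and C; total service cost 42.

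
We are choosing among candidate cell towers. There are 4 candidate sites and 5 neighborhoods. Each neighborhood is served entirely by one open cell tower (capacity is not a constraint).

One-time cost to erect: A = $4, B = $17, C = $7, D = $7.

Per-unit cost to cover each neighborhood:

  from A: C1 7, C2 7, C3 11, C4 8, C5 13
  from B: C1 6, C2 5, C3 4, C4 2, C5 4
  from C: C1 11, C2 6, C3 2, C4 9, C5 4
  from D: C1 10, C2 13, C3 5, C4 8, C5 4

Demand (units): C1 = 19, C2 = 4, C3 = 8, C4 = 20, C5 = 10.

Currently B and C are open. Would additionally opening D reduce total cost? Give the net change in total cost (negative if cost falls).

Current service cost with {B, C}: 230.
Adding D: each neighborhood re-picks its cheapest; new service cost 230, saving 0.
Extra fixed cost: 7. Net change = 7 − 0 = 7.
(Totals: 254 → 261.)

No — net change +7 (cost rises by 7).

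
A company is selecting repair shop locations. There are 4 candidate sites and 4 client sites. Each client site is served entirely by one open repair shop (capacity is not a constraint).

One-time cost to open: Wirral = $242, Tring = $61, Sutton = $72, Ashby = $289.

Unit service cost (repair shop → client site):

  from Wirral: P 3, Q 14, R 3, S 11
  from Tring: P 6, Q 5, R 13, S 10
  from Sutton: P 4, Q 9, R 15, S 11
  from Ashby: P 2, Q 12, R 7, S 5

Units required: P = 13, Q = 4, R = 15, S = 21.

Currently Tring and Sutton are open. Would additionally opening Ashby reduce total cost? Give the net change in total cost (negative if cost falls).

No — net change +68 (cost rises by 68).

Current service cost with {Tring, Sutton}: 477.
Adding Ashby: each client site re-picks its cheapest; new service cost 256, saving 221.
Extra fixed cost: 289. Net change = 289 − 221 = 68.
(Totals: 610 → 678.)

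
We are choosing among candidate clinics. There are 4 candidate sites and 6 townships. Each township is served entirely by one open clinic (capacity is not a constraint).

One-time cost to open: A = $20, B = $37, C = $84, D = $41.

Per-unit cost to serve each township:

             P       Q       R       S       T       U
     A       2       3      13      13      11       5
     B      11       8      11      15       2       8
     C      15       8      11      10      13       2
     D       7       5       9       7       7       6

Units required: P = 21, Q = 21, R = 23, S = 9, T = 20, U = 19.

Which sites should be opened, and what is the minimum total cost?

For any fixed open set, each township goes to its cheapest open site; total = fixed + service.
{A, B, D}: P→A 2·21=42, Q→A 3·21=63, R→D 9·23=207, S→D 7·9=63, T→B 2·20=40, U→A 5·19=95. Service 510; fixed 98; total 608.
{A, B, C, D}: P→A 2·21=42, Q→A 3·21=63, R→D 9·23=207, S→D 7·9=63, T→B 2·20=40, U→C 2·19=38. Service 453; fixed 182; total 635.
{A, B}: P→A 2·21=42, Q→A 3·21=63, R→B 11·23=253, S→A 13·9=117, T→B 2·20=40, U→A 5·19=95. Service 610; fixed 57; total 667.
{A}: service 836 + fixed 20 = 856
No other subset beats 608.

Open A, B and D; minimum total cost 608.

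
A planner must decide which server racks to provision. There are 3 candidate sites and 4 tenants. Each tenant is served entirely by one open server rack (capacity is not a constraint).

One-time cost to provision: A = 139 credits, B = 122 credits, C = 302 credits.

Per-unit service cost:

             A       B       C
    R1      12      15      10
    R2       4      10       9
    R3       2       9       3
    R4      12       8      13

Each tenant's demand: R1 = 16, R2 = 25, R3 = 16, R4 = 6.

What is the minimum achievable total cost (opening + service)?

Minimum total cost: 535

For any fixed open set, each tenant goes to its cheapest open site; total = fixed + service.
{A}: R1→A 12·16=192, R2→A 4·25=100, R3→A 2·16=32, R4→A 12·6=72. Service 396; fixed 139; total 535.
{A, B}: service 372 + fixed 261 = 633
{B}: service 682 + fixed 122 = 804
{A, B, C}: service 340 + fixed 563 = 903
No other subset beats 535.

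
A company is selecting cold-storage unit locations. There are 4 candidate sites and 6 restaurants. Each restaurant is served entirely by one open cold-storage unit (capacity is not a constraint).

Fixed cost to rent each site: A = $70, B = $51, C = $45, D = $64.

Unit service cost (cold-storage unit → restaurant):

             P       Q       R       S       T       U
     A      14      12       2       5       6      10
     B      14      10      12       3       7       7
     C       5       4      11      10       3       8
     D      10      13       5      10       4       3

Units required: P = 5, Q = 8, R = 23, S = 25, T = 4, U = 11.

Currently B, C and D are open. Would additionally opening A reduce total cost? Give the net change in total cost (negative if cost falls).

Current service cost with {B, C, D}: 292.
Adding A: each restaurant re-picks its cheapest; new service cost 223, saving 69.
Extra fixed cost: 70. Net change = 70 − 69 = 1.
(Totals: 452 → 453.)

No — net change +1 (cost rises by 1).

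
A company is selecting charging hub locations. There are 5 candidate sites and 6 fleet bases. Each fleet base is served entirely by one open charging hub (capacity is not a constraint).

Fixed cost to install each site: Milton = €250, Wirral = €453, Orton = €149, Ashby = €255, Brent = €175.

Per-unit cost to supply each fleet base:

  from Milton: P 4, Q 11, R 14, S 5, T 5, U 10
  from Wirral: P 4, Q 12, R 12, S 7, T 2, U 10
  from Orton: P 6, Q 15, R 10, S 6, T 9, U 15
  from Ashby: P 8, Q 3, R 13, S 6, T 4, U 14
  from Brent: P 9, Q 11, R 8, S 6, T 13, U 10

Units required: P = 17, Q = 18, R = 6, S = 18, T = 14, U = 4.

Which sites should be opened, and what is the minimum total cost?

Open Ashby only; minimum total cost 743.

For any fixed open set, each fleet base goes to its cheapest open site; total = fixed + service.
{Ashby}: P→Ashby 8·17=136, Q→Ashby 3·18=54, R→Ashby 13·6=78, S→Ashby 6·18=108, T→Ashby 4·14=56, U→Ashby 14·4=56. Service 488; fixed 255; total 743.
{Milton}: P→Milton 4·17=68, Q→Milton 11·18=198, R→Milton 14·6=84, S→Milton 5·18=90, T→Milton 5·14=70, U→Milton 10·4=40. Service 550; fixed 250; total 800.
{Orton, Ashby}: P→Orton 6·17=102, Q→Ashby 3·18=54, R→Orton 10·6=60, S→Orton 6·18=108, T→Ashby 4·14=56, U→Ashby 14·4=56. Service 436; fixed 404; total 840.
{Milton, Wirral, Orton, Ashby, Brent}: service 328 + fixed 1282 = 1610
No other subset beats 743.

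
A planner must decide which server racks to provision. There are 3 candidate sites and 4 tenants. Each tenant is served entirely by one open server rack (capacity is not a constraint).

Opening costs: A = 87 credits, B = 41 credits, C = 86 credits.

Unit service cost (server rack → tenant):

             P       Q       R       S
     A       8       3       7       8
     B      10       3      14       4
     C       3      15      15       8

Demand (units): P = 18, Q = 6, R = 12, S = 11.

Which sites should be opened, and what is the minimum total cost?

For any fixed open set, each tenant goes to its cheapest open site; total = fixed + service.
{B, C}: P→C 3·18=54, Q→B 3·6=18, R→B 14·12=168, S→B 4·11=44. Service 284; fixed 127; total 411.
{A, B, C}: service 200 + fixed 214 = 414
{A, C}: service 244 + fixed 173 = 417
{B}: service 410 + fixed 41 = 451
No other subset beats 411.

Open B and C; minimum total cost 411.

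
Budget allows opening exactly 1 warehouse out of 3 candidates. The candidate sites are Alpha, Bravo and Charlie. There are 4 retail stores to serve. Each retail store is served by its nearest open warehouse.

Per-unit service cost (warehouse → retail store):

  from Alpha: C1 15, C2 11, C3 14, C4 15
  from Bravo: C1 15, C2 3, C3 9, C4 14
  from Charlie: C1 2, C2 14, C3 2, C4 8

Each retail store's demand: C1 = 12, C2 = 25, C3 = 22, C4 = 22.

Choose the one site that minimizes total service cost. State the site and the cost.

Choose Charlie only; total service cost 594.

With exactly 1 open, each retail store uses its cheapest among the chosen.
{Charlie}: C1→Charlie 2·12=24, C2→Charlie 14·25=350, C3→Charlie 2·22=44, C4→Charlie 8·22=176. Service cost 594.
{Bravo}: service cost 761
{Alpha}: service cost 1093
Among all 3 size-1 choices, {Charlie} is lowest.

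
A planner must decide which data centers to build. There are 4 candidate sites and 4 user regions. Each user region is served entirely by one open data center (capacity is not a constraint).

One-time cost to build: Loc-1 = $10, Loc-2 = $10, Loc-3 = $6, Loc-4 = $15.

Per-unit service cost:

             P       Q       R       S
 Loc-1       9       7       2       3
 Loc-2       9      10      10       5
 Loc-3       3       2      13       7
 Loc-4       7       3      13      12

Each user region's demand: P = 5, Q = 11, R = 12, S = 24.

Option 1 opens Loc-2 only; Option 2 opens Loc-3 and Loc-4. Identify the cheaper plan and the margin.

Option 2 is cheaper by 23.

Option 1: {Loc-2}: P→Loc-2 9·5=45, Q→Loc-2 10·11=110, R→Loc-2 10·12=120, S→Loc-2 5·24=120. Service 395; fixed 10; total 405.
Option 2: {Loc-3, Loc-4}: P→Loc-3 3·5=15, Q→Loc-3 2·11=22, R→Loc-3 13·12=156, S→Loc-3 7·24=168. Service 361; fixed 21; total 382.
Difference: |405 − 382| = 23.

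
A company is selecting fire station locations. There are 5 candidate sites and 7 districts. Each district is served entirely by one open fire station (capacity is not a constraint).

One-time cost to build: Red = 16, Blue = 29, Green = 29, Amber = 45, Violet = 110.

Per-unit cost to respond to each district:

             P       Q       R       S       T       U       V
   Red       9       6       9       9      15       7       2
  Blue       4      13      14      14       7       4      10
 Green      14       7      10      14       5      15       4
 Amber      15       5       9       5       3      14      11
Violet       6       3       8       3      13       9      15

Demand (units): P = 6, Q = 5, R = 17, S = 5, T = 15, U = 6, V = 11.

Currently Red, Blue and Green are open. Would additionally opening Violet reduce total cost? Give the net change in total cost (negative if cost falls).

No — net change +48 (cost rises by 48).

Current service cost with {Red, Blue, Green}: 373.
Adding Violet: each district re-picks its cheapest; new service cost 311, saving 62.
Extra fixed cost: 110. Net change = 110 − 62 = 48.
(Totals: 447 → 495.)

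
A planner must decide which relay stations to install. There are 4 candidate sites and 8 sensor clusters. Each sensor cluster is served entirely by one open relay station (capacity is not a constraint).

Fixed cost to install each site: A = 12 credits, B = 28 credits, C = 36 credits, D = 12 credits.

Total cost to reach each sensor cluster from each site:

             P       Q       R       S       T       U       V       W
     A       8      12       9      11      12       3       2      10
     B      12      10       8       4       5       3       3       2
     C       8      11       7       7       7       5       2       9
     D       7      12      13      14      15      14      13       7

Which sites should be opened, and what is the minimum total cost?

For any fixed open set, each sensor cluster goes to its cheapest open site; total = fixed + service.
{B}: P→B 12, Q→B 10, R→B 8, S→B 4, T→B 5, U→B 3, V→B 3, W→B 2. Service 47; fixed 28; total 75.
{A}: service 67 + fixed 12 = 79
{A, B}: P→A 8, Q→B 10, R→B 8, S→B 4, T→B 5, U→A 3, V→A 2, W→B 2. Service 42; fixed 40; total 82.
{A, B, C, D}: service 40 + fixed 88 = 128
No other subset beats 75.

Open B only; minimum total cost 75.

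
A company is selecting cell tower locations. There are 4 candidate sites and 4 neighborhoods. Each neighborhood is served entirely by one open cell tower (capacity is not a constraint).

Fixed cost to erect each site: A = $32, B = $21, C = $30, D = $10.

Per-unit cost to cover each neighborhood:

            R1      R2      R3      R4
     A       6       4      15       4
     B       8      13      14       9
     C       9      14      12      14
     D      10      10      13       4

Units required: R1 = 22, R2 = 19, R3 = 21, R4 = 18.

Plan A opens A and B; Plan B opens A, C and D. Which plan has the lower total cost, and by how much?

Plan B is cheaper by 23.

Plan A: {A, B}: R1→A 6·22=132, R2→A 4·19=76, R3→B 14·21=294, R4→A 4·18=72. Service 574; fixed 53; total 627.
Plan B: {A, C, D}: R1→A 6·22=132, R2→A 4·19=76, R3→C 12·21=252, R4→A 4·18=72. Service 532; fixed 72; total 604.
Difference: |627 − 604| = 23.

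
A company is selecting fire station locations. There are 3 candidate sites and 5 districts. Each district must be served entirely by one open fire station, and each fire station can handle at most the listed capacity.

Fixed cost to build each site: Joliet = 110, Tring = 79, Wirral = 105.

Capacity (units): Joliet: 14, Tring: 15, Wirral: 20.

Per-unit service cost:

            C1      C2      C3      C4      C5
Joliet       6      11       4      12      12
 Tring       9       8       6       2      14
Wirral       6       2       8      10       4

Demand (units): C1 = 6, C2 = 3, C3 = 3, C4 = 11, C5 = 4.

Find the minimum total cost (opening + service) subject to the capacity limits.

Open {Tring, Wirral}: C1→Wirral 6·6=36, C2→Wirral 2·3=6, C3→Tring 6·3=18, C4→Tring 2·11=22, C5→Wirral 4·4=16.
Loads: Tring carries 14/15, Wirral carries 13/20. Service 98; fixed 184; total 282.
Next best feasible plan costs 288.

Minimum total cost: 282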